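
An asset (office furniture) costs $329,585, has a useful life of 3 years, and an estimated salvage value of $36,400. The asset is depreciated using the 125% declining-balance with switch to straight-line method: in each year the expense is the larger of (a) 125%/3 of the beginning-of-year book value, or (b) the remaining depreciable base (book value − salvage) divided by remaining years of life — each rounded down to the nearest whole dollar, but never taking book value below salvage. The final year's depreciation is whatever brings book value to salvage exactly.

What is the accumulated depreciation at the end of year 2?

$217,434

Depreciable base = $329,585 − $36,400 = $293,185.
Year 1: DB = ⌊$329,585 × 125%/3⌋ = $137,327; SL = ⌊$293,185/3⌋ = $97,728 → take DB $137,327. Book value $192,258.
Year 2: DB = ⌊$192,258 × 125%/3⌋ = $80,107; SL = ⌊$155,858/2⌋ = $77,929 → take DB $80,107. Book value $112,151.
Accumulated through year 2 = $329,585 − $112,151 = $217,434.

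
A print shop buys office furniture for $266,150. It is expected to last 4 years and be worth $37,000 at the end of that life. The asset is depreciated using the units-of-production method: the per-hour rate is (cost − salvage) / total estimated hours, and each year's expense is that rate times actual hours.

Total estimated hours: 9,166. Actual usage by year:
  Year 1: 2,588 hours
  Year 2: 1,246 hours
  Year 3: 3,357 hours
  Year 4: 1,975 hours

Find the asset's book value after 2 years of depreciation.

$170,300

Depreciable base = $266,150 − $37,000 = $229,150.
Rate = $229,150 / 9,166 hours = $25 per hour.
Year 1: 2,588 × $25 = $64,700. Book value $201,450.
Year 2: 1,246 × $25 = $31,150. Book value $170,300.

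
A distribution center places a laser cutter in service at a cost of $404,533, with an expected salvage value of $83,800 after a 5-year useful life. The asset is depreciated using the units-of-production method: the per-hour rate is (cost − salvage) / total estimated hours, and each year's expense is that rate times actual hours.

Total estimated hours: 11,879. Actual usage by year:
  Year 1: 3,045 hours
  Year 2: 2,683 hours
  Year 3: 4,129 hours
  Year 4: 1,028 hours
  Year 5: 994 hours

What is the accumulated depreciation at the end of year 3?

Depreciable base = $404,533 − $83,800 = $320,733.
Rate = $320,733 / 11,879 hours = $27 per hour.
Year 1: 3,045 × $27 = $82,215. Book value $322,318.
Year 2: 2,683 × $27 = $72,441. Book value $249,877.
Year 3: 4,129 × $27 = $111,483. Book value $138,394.
Accumulated through year 3 = $404,533 − $138,394 = $266,139.

$266,139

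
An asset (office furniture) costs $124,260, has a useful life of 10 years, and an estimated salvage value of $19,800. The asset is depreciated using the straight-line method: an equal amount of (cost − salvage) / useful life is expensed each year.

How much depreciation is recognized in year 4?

Depreciable base = $124,260 − $19,800 = $104,460.
Annual expense = $104,460 / 10 = $10,446.

$10,446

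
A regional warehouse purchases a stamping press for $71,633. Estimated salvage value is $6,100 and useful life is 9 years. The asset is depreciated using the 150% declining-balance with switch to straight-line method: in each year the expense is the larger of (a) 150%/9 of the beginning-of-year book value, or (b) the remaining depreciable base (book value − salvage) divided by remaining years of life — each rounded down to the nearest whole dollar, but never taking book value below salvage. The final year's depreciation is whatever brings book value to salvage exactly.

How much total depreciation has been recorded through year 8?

$59,860

Depreciable base = $71,633 − $6,100 = $65,533.
Year 1: DB = ⌊$71,633 × 150%/9⌋ = $11,938; SL = ⌊$65,533/9⌋ = $7,281 → take DB $11,938. Book value $59,695.
Year 2: DB = ⌊$59,695 × 150%/9⌋ = $9,949; SL = ⌊$53,595/8⌋ = $6,699 → take DB $9,949. Book value $49,746.
Year 3: DB = ⌊$49,746 × 150%/9⌋ = $8,291; SL = ⌊$43,646/7⌋ = $6,235 → take DB $8,291. Book value $41,455.
Year 4: DB = ⌊$41,455 × 150%/9⌋ = $6,909; SL = ⌊$35,355/6⌋ = $5,892 → take DB $6,909. Book value $34,546.
Year 5: DB = ⌊$34,546 × 150%/9⌋ = $5,757; SL = ⌊$28,446/5⌋ = $5,689 → take DB $5,757. Book value $28,789.
Year 6: DB = ⌊$28,789 × 150%/9⌋ = $4,798; SL = ⌊$22,689/4⌋ = $5,672 → take SL $5,672. Book value $23,117.
Year 7: DB = ⌊$23,117 × 150%/9⌋ = $3,852; SL = ⌊$17,017/3⌋ = $5,672 → take SL $5,672. Book value $17,445.
Year 8: DB = ⌊$17,445 × 150%/9⌋ = $2,907; SL = ⌊$11,345/2⌋ = $5,672 → take SL $5,672. Book value $11,773.
Accumulated through year 8 = $71,633 − $11,773 = $59,860.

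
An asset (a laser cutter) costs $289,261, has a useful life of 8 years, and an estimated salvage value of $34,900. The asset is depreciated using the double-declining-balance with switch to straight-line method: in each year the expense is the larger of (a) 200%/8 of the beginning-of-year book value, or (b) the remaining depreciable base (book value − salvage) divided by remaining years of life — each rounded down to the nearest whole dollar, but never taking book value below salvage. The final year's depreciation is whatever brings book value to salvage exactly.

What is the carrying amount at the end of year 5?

Depreciable base = $289,261 − $34,900 = $254,361.
Year 1: DB = ⌊$289,261 × 200%/8⌋ = $72,315; SL = ⌊$254,361/8⌋ = $31,795 → take DB $72,315. Book value $216,946.
Year 2: DB = ⌊$216,946 × 200%/8⌋ = $54,236; SL = ⌊$182,046/7⌋ = $26,006 → take DB $54,236. Book value $162,710.
Year 3: DB = ⌊$162,710 × 200%/8⌋ = $40,677; SL = ⌊$127,810/6⌋ = $21,301 → take DB $40,677. Book value $122,033.
Year 4: DB = ⌊$122,033 × 200%/8⌋ = $30,508; SL = ⌊$87,133/5⌋ = $17,426 → take DB $30,508. Book value $91,525.
Year 5: DB = ⌊$91,525 × 200%/8⌋ = $22,881; SL = ⌊$56,625/4⌋ = $14,156 → take DB $22,881. Book value $68,644.

$68,644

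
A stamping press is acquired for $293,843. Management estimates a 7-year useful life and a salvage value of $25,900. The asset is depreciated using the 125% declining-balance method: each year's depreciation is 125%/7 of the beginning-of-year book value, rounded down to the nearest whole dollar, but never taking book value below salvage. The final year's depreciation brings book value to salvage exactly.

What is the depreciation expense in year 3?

Depreciable base = $293,843 − $25,900 = $267,943.
Year 1: ⌊$293,843 × 125%/7⌋ = $52,471. Book value $241,372.
Year 2: ⌊$241,372 × 125%/7⌋ = $43,102. Book value $198,270.
Year 3: ⌊$198,270 × 125%/7⌋ = $35,405. Book value $162,865.

$35,405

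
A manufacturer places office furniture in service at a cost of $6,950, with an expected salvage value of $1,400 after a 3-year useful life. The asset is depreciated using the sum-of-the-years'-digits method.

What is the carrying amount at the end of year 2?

Depreciable base = $6,950 − $1,400 = $5,550.
Sum of the years' digits = 3+2+1 = 6.
Year 1: $5,550 × 3/6 = $2,775. Book value $4,175.
Year 2: $5,550 × 2/6 = $1,850. Book value $2,325.

$2,325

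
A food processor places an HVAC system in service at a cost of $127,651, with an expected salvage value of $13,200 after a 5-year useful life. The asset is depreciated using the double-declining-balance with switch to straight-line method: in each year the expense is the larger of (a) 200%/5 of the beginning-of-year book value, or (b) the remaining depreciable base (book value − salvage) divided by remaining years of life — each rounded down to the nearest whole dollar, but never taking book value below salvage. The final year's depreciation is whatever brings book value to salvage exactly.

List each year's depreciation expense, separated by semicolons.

$51,060; $30,636; $18,382; $11,029; $3,344

Depreciable base = $127,651 − $13,200 = $114,451.
Year 1: DB = ⌊$127,651 × 200%/5⌋ = $51,060; SL = ⌊$114,451/5⌋ = $22,890 → take DB $51,060. Book value $76,591.
Year 2: DB = ⌊$76,591 × 200%/5⌋ = $30,636; SL = ⌊$63,391/4⌋ = $15,847 → take DB $30,636. Book value $45,955.
Year 3: DB = ⌊$45,955 × 200%/5⌋ = $18,382; SL = ⌊$32,755/3⌋ = $10,918 → take DB $18,382. Book value $27,573.
Year 4: DB = ⌊$27,573 × 200%/5⌋ = $11,029; SL = ⌊$14,373/2⌋ = $7,186 → take DB $11,029. Book value $16,544.
Year 5 (final): $16,544 − $13,200 = $3,344. Book value $13,200.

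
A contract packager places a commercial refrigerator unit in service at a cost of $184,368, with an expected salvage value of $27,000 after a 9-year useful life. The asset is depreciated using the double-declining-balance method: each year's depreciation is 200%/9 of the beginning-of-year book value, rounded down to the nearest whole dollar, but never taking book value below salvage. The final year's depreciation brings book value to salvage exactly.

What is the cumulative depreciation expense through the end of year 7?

$152,621

Depreciable base = $184,368 − $27,000 = $157,368.
Year 1: ⌊$184,368 × 200%/9⌋ = $40,970. Book value $143,398.
Year 2: ⌊$143,398 × 200%/9⌋ = $31,866. Book value $111,532.
Year 3: ⌊$111,532 × 200%/9⌋ = $24,784. Book value $86,748.
Year 4: ⌊$86,748 × 200%/9⌋ = $19,277. Book value $67,471.
Year 5: ⌊$67,471 × 200%/9⌋ = $14,993. Book value $52,478.
Year 6: ⌊$52,478 × 200%/9⌋ = $11,661. Book value $40,817.
Year 7: ⌊$40,817 × 200%/9⌋ = $9,070. Book value $31,747.
Accumulated through year 7 = $184,368 − $31,747 = $152,621.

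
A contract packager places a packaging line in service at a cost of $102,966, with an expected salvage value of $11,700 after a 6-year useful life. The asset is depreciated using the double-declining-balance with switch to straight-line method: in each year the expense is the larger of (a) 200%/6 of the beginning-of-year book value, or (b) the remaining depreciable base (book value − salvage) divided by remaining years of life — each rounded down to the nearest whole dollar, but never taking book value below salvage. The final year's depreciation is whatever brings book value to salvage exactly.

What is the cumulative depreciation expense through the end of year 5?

$89,406

Depreciable base = $102,966 − $11,700 = $91,266.
Year 1: DB = ⌊$102,966 × 200%/6⌋ = $34,322; SL = ⌊$91,266/6⌋ = $15,211 → take DB $34,322. Book value $68,644.
Year 2: DB = ⌊$68,644 × 200%/6⌋ = $22,881; SL = ⌊$56,944/5⌋ = $11,388 → take DB $22,881. Book value $45,763.
Year 3: DB = ⌊$45,763 × 200%/6⌋ = $15,254; SL = ⌊$34,063/4⌋ = $8,515 → take DB $15,254. Book value $30,509.
Year 4: DB = ⌊$30,509 × 200%/6⌋ = $10,169; SL = ⌊$18,809/3⌋ = $6,269 → take DB $10,169. Book value $20,340.
Year 5: DB = ⌊$20,340 × 200%/6⌋ = $6,780; SL = ⌊$8,640/2⌋ = $4,320 → take DB $6,780. Book value $13,560.
Accumulated through year 5 = $102,966 − $13,560 = $89,406.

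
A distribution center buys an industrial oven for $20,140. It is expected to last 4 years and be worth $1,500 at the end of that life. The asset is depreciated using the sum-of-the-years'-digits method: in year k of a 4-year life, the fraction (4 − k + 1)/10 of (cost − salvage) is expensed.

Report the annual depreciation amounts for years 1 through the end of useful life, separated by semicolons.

Depreciable base = $20,140 − $1,500 = $18,640.
Sum of the years' digits = 4+3+2+1 = 10.
Year 1: $18,640 × 4/10 = $7,456. Book value $12,684.
Year 2: $18,640 × 3/10 = $5,592. Book value $7,092.
Year 3: $18,640 × 2/10 = $3,728. Book value $3,364.
Year 4: $18,640 × 1/10 = $1,864. Book value $1,500.

$7,456; $5,592; $3,728; $1,864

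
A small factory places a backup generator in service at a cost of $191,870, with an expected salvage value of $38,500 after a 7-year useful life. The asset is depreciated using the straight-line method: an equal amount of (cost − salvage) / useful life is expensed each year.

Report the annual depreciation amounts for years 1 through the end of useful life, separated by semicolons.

$21,910; $21,910; $21,910; $21,910; $21,910; $21,910; $21,910

Depreciable base = $191,870 − $38,500 = $153,370.
Annual expense = $153,370 / 7 = $21,910.
End of year 1: book value $169,960.
End of year 2: book value $148,050.
End of year 3: book value $126,140.
End of year 4: book value $104,230.
End of year 5: book value $82,320.
End of year 6: book value $60,410.
End of year 7: book value $38,500.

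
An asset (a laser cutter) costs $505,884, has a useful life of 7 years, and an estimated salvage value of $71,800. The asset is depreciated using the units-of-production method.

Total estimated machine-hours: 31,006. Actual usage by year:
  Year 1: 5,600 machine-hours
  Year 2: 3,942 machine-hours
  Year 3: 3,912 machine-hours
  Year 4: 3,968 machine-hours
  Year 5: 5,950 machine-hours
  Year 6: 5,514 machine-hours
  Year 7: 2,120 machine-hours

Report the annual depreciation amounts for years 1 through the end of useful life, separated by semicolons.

$78,400; $55,188; $54,768; $55,552; $83,300; $77,196; $29,680

Depreciable base = $505,884 − $71,800 = $434,084.
Rate = $434,084 / 31,006 machine-hours = $14 per machine-hour.
Year 1: 5,600 × $14 = $78,400. Book value $427,484.
Year 2: 3,942 × $14 = $55,188. Book value $372,296.
Year 3: 3,912 × $14 = $54,768. Book value $317,528.
Year 4: 3,968 × $14 = $55,552. Book value $261,976.
Year 5: 5,950 × $14 = $83,300. Book value $178,676.
Year 6: 5,514 × $14 = $77,196. Book value $101,480.
Year 7: 2,120 × $14 = $29,680. Book value $71,800.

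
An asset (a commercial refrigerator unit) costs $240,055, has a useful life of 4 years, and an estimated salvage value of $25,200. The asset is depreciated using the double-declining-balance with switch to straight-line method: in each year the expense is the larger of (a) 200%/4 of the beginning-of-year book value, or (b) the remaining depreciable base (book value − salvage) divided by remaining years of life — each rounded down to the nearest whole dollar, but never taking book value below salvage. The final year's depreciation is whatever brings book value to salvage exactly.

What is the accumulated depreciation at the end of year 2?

$180,041

Depreciable base = $240,055 − $25,200 = $214,855.
Year 1: DB = ⌊$240,055 × 200%/4⌋ = $120,027; SL = ⌊$214,855/4⌋ = $53,713 → take DB $120,027. Book value $120,028.
Year 2: DB = ⌊$120,028 × 200%/4⌋ = $60,014; SL = ⌊$94,828/3⌋ = $31,609 → take DB $60,014. Book value $60,014.
Accumulated through year 2 = $240,055 − $60,014 = $180,041.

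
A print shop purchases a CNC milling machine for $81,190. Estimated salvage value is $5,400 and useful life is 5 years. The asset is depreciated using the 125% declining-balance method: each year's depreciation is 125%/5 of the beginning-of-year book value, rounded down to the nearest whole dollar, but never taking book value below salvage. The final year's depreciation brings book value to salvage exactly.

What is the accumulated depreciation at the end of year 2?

$35,520

Depreciable base = $81,190 − $5,400 = $75,790.
Year 1: ⌊$81,190 × 125%/5⌋ = $20,297. Book value $60,893.
Year 2: ⌊$60,893 × 125%/5⌋ = $15,223. Book value $45,670.
Accumulated through year 2 = $81,190 − $45,670 = $35,520.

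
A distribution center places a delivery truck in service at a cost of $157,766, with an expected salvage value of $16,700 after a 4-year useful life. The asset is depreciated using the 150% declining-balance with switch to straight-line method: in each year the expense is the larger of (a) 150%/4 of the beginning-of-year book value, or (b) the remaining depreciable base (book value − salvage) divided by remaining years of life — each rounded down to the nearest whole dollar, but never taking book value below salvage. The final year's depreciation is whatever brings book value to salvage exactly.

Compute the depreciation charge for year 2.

$36,976

Depreciable base = $157,766 − $16,700 = $141,066.
Year 1: DB = ⌊$157,766 × 150%/4⌋ = $59,162; SL = ⌊$141,066/4⌋ = $35,266 → take DB $59,162. Book value $98,604.
Year 2: DB = ⌊$98,604 × 150%/4⌋ = $36,976; SL = ⌊$81,904/3⌋ = $27,301 → take DB $36,976. Book value $61,628.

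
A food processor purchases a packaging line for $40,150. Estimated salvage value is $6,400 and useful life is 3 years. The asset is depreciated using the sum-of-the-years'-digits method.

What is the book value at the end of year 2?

$12,025

Depreciable base = $40,150 − $6,400 = $33,750.
Sum of the years' digits = 3+2+1 = 6.
Year 1: $33,750 × 3/6 = $16,875. Book value $23,275.
Year 2: $33,750 × 2/6 = $11,250. Book value $12,025.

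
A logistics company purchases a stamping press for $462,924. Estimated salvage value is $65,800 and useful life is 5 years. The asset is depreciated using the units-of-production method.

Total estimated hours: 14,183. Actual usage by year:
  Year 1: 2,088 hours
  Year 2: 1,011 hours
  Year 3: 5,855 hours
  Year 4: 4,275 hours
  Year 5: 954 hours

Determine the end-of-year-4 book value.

Depreciable base = $462,924 − $65,800 = $397,124.
Rate = $397,124 / 14,183 hours = $28 per hour.
Year 1: 2,088 × $28 = $58,464. Book value $404,460.
Year 2: 1,011 × $28 = $28,308. Book value $376,152.
Year 3: 5,855 × $28 = $163,940. Book value $212,212.
Year 4: 4,275 × $28 = $119,700. Book value $92,512.

$92,512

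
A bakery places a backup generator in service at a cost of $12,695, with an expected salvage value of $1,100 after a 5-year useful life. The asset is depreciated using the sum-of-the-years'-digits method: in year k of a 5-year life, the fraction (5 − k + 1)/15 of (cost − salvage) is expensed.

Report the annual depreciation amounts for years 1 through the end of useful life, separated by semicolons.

Depreciable base = $12,695 − $1,100 = $11,595.
Sum of the years' digits = 5+4+3+2+1 = 15.
Year 1: $11,595 × 5/15 = $3,865. Book value $8,830.
Year 2: $11,595 × 4/15 = $3,092. Book value $5,738.
Year 3: $11,595 × 3/15 = $2,319. Book value $3,419.
Year 4: $11,595 × 2/15 = $1,546. Book value $1,873.
Year 5: $11,595 × 1/15 = $773. Book value $1,100.

$3,865; $3,092; $2,319; $1,546; $773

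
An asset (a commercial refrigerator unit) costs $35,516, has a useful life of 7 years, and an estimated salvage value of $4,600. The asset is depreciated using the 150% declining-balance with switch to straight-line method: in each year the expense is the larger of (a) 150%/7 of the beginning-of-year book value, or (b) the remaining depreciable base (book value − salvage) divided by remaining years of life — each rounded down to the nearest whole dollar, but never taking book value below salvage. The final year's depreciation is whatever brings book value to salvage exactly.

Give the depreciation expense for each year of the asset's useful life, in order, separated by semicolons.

Depreciable base = $35,516 − $4,600 = $30,916.
Year 1: DB = ⌊$35,516 × 150%/7⌋ = $7,610; SL = ⌊$30,916/7⌋ = $4,416 → take DB $7,610. Book value $27,906.
Year 2: DB = ⌊$27,906 × 150%/7⌋ = $5,979; SL = ⌊$23,306/6⌋ = $3,884 → take DB $5,979. Book value $21,927.
Year 3: DB = ⌊$21,927 × 150%/7⌋ = $4,698; SL = ⌊$17,327/5⌋ = $3,465 → take DB $4,698. Book value $17,229.
Year 4: DB = ⌊$17,229 × 150%/7⌋ = $3,691; SL = ⌊$12,629/4⌋ = $3,157 → take DB $3,691. Book value $13,538.
Year 5: DB = ⌊$13,538 × 150%/7⌋ = $2,901; SL = ⌊$8,938/3⌋ = $2,979 → take SL $2,979. Book value $10,559.
Year 6: DB = ⌊$10,559 × 150%/7⌋ = $2,262; SL = ⌊$5,959/2⌋ = $2,979 → take SL $2,979. Book value $7,580.
Year 7 (final): $7,580 − $4,600 = $2,980. Book value $4,600.

$7,610; $5,979; $4,698; $3,691; $2,979; $2,979; $2,980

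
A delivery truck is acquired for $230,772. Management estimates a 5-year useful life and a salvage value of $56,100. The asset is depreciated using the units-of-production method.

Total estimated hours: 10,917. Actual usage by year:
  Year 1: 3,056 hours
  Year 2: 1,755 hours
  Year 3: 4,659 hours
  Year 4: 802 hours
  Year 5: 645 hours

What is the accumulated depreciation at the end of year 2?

Depreciable base = $230,772 − $56,100 = $174,672.
Rate = $174,672 / 10,917 hours = $16 per hour.
Year 1: 3,056 × $16 = $48,896. Book value $181,876.
Year 2: 1,755 × $16 = $28,080. Book value $153,796.
Accumulated through year 2 = $230,772 − $153,796 = $76,976.

$76,976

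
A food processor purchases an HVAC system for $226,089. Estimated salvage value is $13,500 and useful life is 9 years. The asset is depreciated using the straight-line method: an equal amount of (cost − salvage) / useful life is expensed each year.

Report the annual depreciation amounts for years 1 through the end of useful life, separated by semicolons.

$23,621; $23,621; $23,621; $23,621; $23,621; $23,621; $23,621; $23,621; $23,621

Depreciable base = $226,089 − $13,500 = $212,589.
Annual expense = $212,589 / 9 = $23,621.
End of year 1: book value $202,468.
End of year 2: book value $178,847.
End of year 3: book value $155,226.
End of year 4: book value $131,605.
End of year 5: book value $107,984.
End of year 6: book value $84,363.
End of year 7: book value $60,742.
End of year 8: book value $37,121.
End of year 9: book value $13,500.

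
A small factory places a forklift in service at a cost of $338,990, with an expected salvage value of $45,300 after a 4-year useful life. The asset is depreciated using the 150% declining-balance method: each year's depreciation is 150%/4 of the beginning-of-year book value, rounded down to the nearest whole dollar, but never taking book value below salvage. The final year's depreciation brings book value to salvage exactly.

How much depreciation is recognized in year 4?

Depreciable base = $338,990 − $45,300 = $293,690.
Year 1: ⌊$338,990 × 150%/4⌋ = $127,121. Book value $211,869.
Year 2: ⌊$211,869 × 150%/4⌋ = $79,450. Book value $132,419.
Year 3: ⌊$132,419 × 150%/4⌋ = $49,657. Book value $82,762.
Year 4 (final): $82,762 − $45,300 = $37,462. Book value $45,300.

$37,462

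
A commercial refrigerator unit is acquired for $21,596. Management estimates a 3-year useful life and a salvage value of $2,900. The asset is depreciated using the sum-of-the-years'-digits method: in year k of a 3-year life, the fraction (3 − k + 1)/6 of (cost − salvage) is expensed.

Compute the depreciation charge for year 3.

Depreciable base = $21,596 − $2,900 = $18,696.
Sum of the years' digits = 3+2+1 = 6.
Year 1: $18,696 × 3/6 = $9,348. Book value $12,248.
Year 2: $18,696 × 2/6 = $6,232. Book value $6,016.
Year 3: $18,696 × 1/6 = $3,116. Book value $2,900.

$3,116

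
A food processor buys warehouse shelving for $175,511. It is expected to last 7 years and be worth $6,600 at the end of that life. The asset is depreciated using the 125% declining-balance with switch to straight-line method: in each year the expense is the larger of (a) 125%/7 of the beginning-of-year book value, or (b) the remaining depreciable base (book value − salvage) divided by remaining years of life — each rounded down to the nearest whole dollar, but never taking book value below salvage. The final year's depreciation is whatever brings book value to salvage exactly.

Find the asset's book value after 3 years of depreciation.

$96,061

Depreciable base = $175,511 − $6,600 = $168,911.
Year 1: DB = ⌊$175,511 × 125%/7⌋ = $31,341; SL = ⌊$168,911/7⌋ = $24,130 → take DB $31,341. Book value $144,170.
Year 2: DB = ⌊$144,170 × 125%/7⌋ = $25,744; SL = ⌊$137,570/6⌋ = $22,928 → take DB $25,744. Book value $118,426.
Year 3: DB = ⌊$118,426 × 125%/7⌋ = $21,147; SL = ⌊$111,826/5⌋ = $22,365 → take SL $22,365. Book value $96,061.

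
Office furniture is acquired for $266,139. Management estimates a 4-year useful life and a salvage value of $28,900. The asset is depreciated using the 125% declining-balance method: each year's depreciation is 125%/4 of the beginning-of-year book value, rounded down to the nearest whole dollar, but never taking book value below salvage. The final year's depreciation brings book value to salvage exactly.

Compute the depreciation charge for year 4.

Depreciable base = $266,139 − $28,900 = $237,239.
Year 1: ⌊$266,139 × 125%/4⌋ = $83,168. Book value $182,971.
Year 2: ⌊$182,971 × 125%/4⌋ = $57,178. Book value $125,793.
Year 3: ⌊$125,793 × 125%/4⌋ = $39,310. Book value $86,483.
Year 4 (final): $86,483 − $28,900 = $57,583. Book value $28,900.

$57,583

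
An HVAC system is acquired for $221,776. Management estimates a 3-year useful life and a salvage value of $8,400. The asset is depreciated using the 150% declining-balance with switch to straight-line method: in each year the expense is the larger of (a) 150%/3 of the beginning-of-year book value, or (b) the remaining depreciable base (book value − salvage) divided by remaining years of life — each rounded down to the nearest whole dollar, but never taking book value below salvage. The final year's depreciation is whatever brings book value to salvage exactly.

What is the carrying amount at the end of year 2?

Depreciable base = $221,776 − $8,400 = $213,376.
Year 1: DB = ⌊$221,776 × 150%/3⌋ = $110,888; SL = ⌊$213,376/3⌋ = $71,125 → take DB $110,888. Book value $110,888.
Year 2: DB = ⌊$110,888 × 150%/3⌋ = $55,444; SL = ⌊$102,488/2⌋ = $51,244 → take DB $55,444. Book value $55,444.

$55,444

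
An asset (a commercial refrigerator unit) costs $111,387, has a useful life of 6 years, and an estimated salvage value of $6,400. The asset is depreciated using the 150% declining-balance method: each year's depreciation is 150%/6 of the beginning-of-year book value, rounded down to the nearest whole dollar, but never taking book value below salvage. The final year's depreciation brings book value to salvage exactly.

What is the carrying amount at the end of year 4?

Depreciable base = $111,387 − $6,400 = $104,987.
Year 1: ⌊$111,387 × 150%/6⌋ = $27,846. Book value $83,541.
Year 2: ⌊$83,541 × 150%/6⌋ = $20,885. Book value $62,656.
Year 3: ⌊$62,656 × 150%/6⌋ = $15,664. Book value $46,992.
Year 4: ⌊$46,992 × 150%/6⌋ = $11,748. Book value $35,244.

$35,244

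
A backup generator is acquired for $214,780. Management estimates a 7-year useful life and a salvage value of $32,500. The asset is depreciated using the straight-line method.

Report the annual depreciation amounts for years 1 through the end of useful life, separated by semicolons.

Depreciable base = $214,780 − $32,500 = $182,280.
Annual expense = $182,280 / 7 = $26,040.
End of year 1: book value $188,740.
End of year 2: book value $162,700.
End of year 3: book value $136,660.
End of year 4: book value $110,620.
End of year 5: book value $84,580.
End of year 6: book value $58,540.
End of year 7: book value $32,500.

$26,040; $26,040; $26,040; $26,040; $26,040; $26,040; $26,040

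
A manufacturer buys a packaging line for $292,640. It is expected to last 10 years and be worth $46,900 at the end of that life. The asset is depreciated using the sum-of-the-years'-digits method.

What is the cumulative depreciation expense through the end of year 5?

$178,720

Depreciable base = $292,640 − $46,900 = $245,740.
Sum of the years' digits = 10+9+8+7+6+5+4+3+2+1 = 55.
Year 1: $245,740 × 10/55 = $44,680. Book value $247,960.
Year 2: $245,740 × 9/55 = $40,212. Book value $207,748.
Year 3: $245,740 × 8/55 = $35,744. Book value $172,004.
Year 4: $245,740 × 7/55 = $31,276. Book value $140,728.
Year 5: $245,740 × 6/55 = $26,808. Book value $113,920.
Accumulated through year 5 = $292,640 − $113,920 = $178,720.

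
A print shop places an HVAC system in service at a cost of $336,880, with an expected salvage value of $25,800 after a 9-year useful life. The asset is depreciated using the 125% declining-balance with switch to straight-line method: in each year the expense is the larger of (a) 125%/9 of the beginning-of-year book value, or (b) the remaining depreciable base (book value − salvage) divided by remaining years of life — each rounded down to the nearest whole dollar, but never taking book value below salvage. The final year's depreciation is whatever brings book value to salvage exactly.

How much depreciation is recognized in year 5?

Depreciable base = $336,880 − $25,800 = $311,080.
Year 1: DB = ⌊$336,880 × 125%/9⌋ = $46,788; SL = ⌊$311,080/9⌋ = $34,564 → take DB $46,788. Book value $290,092.
Year 2: DB = ⌊$290,092 × 125%/9⌋ = $40,290; SL = ⌊$264,292/8⌋ = $33,036 → take DB $40,290. Book value $249,802.
Year 3: DB = ⌊$249,802 × 125%/9⌋ = $34,694; SL = ⌊$224,002/7⌋ = $32,000 → take DB $34,694. Book value $215,108.
Year 4: DB = ⌊$215,108 × 125%/9⌋ = $29,876; SL = ⌊$189,308/6⌋ = $31,551 → take SL $31,551. Book value $183,557.
Year 5: DB = ⌊$183,557 × 125%/9⌋ = $25,494; SL = ⌊$157,757/5⌋ = $31,551 → take SL $31,551. Book value $152,006.

$31,551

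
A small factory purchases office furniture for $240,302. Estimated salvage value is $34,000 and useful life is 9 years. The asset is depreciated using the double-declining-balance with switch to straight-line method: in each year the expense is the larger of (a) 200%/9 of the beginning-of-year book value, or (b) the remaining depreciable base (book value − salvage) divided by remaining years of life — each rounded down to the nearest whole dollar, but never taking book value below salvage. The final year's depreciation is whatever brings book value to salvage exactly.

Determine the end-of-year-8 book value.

Depreciable base = $240,302 − $34,000 = $206,302.
Year 1: DB = ⌊$240,302 × 200%/9⌋ = $53,400; SL = ⌊$206,302/9⌋ = $22,922 → take DB $53,400. Book value $186,902.
Year 2: DB = ⌊$186,902 × 200%/9⌋ = $41,533; SL = ⌊$152,902/8⌋ = $19,112 → take DB $41,533. Book value $145,369.
Year 3: DB = ⌊$145,369 × 200%/9⌋ = $32,304; SL = ⌊$111,369/7⌋ = $15,909 → take DB $32,304. Book value $113,065.
Year 4: DB = ⌊$113,065 × 200%/9⌋ = $25,125; SL = ⌊$79,065/6⌋ = $13,177 → take DB $25,125. Book value $87,940.
Year 5: DB = ⌊$87,940 × 200%/9⌋ = $19,542; SL = ⌊$53,940/5⌋ = $10,788 → take DB $19,542. Book value $68,398.
Year 6: DB = ⌊$68,398 × 200%/9⌋ = $15,199; SL = ⌊$34,398/4⌋ = $8,599 → take DB $15,199. Book value $53,199.
Year 7: DB = ⌊$53,199 × 200%/9⌋ = $11,822; SL = ⌊$19,199/3⌋ = $6,399 → take DB $11,822. Book value $41,377.
Year 8: DB = ⌊$41,377 × 200%/9⌋ = $9,194; SL = ⌊$7,377/2⌋ = $3,688 → take DB $9,194, capped at $7,377. Book value $34,000.

$34,000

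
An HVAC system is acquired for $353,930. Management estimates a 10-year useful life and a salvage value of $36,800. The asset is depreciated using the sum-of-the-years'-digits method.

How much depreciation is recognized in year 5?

Depreciable base = $353,930 − $36,800 = $317,130.
Sum of the years' digits = 10+9+8+7+6+5+4+3+2+1 = 55.
Year 1: $317,130 × 10/55 = $57,660. Book value $296,270.
Year 2: $317,130 × 9/55 = $51,894. Book value $244,376.
Year 3: $317,130 × 8/55 = $46,128. Book value $198,248.
Year 4: $317,130 × 7/55 = $40,362. Book value $157,886.
Year 5: $317,130 × 6/55 = $34,596. Book value $123,290.

$34,596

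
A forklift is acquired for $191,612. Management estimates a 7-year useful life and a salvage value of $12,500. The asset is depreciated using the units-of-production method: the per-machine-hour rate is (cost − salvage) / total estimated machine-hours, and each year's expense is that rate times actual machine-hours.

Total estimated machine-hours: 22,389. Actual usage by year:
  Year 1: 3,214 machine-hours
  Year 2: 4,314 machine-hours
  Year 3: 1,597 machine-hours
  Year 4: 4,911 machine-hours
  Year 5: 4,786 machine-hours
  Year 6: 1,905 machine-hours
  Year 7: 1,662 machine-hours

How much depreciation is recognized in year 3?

$12,776

Depreciable base = $191,612 − $12,500 = $179,112.
Rate = $179,112 / 22,389 machine-hours = $8 per machine-hour.
Year 1: 3,214 × $8 = $25,712. Book value $165,900.
Year 2: 4,314 × $8 = $34,512. Book value $131,388.
Year 3: 1,597 × $8 = $12,776. Book value $118,612.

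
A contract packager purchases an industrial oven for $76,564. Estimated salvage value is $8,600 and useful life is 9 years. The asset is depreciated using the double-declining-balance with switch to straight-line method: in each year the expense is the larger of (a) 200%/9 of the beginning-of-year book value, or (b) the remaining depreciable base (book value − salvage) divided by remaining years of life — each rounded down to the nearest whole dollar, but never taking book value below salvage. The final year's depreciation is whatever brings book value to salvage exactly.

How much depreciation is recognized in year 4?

Depreciable base = $76,564 − $8,600 = $67,964.
Year 1: DB = ⌊$76,564 × 200%/9⌋ = $17,014; SL = ⌊$67,964/9⌋ = $7,551 → take DB $17,014. Book value $59,550.
Year 2: DB = ⌊$59,550 × 200%/9⌋ = $13,233; SL = ⌊$50,950/8⌋ = $6,368 → take DB $13,233. Book value $46,317.
Year 3: DB = ⌊$46,317 × 200%/9⌋ = $10,292; SL = ⌊$37,717/7⌋ = $5,388 → take DB $10,292. Book value $36,025.
Year 4: DB = ⌊$36,025 × 200%/9⌋ = $8,005; SL = ⌊$27,425/6⌋ = $4,570 → take DB $8,005. Book value $28,020.

$8,005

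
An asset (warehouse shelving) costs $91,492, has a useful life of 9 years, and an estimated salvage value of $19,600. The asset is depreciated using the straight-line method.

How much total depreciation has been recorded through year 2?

Depreciable base = $91,492 − $19,600 = $71,892.
Annual expense = $71,892 / 9 = $7,988.
End of year 1: book value $83,504.
End of year 2: book value $75,516.
Accumulated through year 2 = $91,492 − $75,516 = $15,976.

$15,976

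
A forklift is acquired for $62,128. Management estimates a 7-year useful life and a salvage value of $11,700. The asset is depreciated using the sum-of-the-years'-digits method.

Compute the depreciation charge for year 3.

$9,005

Depreciable base = $62,128 − $11,700 = $50,428.
Sum of the years' digits = 7+6+5+4+3+2+1 = 28.
Year 1: $50,428 × 7/28 = $12,607. Book value $49,521.
Year 2: $50,428 × 6/28 = $10,806. Book value $38,715.
Year 3: $50,428 × 5/28 = $9,005. Book value $29,710.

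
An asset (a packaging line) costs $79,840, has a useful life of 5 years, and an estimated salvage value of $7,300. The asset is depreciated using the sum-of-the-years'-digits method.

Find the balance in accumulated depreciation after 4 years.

Depreciable base = $79,840 − $7,300 = $72,540.
Sum of the years' digits = 5+4+3+2+1 = 15.
Year 1: $72,540 × 5/15 = $24,180. Book value $55,660.
Year 2: $72,540 × 4/15 = $19,344. Book value $36,316.
Year 3: $72,540 × 3/15 = $14,508. Book value $21,808.
Year 4: $72,540 × 2/15 = $9,672. Book value $12,136.
Accumulated through year 4 = $79,840 − $12,136 = $67,704.

$67,704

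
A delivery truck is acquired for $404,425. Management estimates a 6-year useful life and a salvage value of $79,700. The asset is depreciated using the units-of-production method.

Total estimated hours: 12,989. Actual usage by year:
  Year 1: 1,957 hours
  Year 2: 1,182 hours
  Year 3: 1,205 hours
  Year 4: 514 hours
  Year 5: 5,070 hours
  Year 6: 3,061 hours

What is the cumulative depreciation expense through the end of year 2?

Depreciable base = $404,425 − $79,700 = $324,725.
Rate = $324,725 / 12,989 hours = $25 per hour.
Year 1: 1,957 × $25 = $48,925. Book value $355,500.
Year 2: 1,182 × $25 = $29,550. Book value $325,950.
Accumulated through year 2 = $404,425 − $325,950 = $78,475.

$78,475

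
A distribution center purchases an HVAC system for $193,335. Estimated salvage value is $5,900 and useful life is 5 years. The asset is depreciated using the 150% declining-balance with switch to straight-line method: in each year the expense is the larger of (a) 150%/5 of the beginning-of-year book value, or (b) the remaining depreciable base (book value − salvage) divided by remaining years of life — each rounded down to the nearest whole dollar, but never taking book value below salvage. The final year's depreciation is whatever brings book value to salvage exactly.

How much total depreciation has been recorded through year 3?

$128,211

Depreciable base = $193,335 − $5,900 = $187,435.
Year 1: DB = ⌊$193,335 × 150%/5⌋ = $58,000; SL = ⌊$187,435/5⌋ = $37,487 → take DB $58,000. Book value $135,335.
Year 2: DB = ⌊$135,335 × 150%/5⌋ = $40,600; SL = ⌊$129,435/4⌋ = $32,358 → take DB $40,600. Book value $94,735.
Year 3: DB = ⌊$94,735 × 150%/5⌋ = $28,420; SL = ⌊$88,835/3⌋ = $29,611 → take SL $29,611. Book value $65,124.
Accumulated through year 3 = $193,335 − $65,124 = $128,211.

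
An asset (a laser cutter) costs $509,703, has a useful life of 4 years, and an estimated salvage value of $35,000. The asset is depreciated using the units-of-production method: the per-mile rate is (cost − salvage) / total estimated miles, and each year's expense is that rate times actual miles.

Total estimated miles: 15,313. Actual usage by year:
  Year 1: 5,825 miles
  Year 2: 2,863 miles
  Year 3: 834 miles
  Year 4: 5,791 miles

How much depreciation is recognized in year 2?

$88,753

Depreciable base = $509,703 − $35,000 = $474,703.
Rate = $474,703 / 15,313 miles = $31 per mile.
Year 1: 5,825 × $31 = $180,575. Book value $329,128.
Year 2: 2,863 × $31 = $88,753. Book value $240,375.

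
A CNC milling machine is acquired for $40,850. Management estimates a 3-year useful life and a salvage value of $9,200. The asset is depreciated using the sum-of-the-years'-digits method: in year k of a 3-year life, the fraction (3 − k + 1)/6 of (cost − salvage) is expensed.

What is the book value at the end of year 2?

Depreciable base = $40,850 − $9,200 = $31,650.
Sum of the years' digits = 3+2+1 = 6.
Year 1: $31,650 × 3/6 = $15,825. Book value $25,025.
Year 2: $31,650 × 2/6 = $10,550. Book value $14,475.

$14,475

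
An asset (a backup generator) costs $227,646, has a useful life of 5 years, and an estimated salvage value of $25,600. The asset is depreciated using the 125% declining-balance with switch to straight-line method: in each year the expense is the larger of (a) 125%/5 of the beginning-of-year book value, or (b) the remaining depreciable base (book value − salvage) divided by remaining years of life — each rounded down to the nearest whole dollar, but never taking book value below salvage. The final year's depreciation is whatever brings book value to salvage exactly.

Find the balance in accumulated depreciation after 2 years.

$99,594

Depreciable base = $227,646 − $25,600 = $202,046.
Year 1: DB = ⌊$227,646 × 125%/5⌋ = $56,911; SL = ⌊$202,046/5⌋ = $40,409 → take DB $56,911. Book value $170,735.
Year 2: DB = ⌊$170,735 × 125%/5⌋ = $42,683; SL = ⌊$145,135/4⌋ = $36,283 → take DB $42,683. Book value $128,052.
Accumulated through year 2 = $227,646 − $128,052 = $99,594.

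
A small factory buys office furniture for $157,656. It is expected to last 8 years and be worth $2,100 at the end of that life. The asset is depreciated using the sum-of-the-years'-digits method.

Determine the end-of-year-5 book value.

Depreciable base = $157,656 − $2,100 = $155,556.
Sum of the years' digits = 8+7+6+5+4+3+2+1 = 36.
Year 1: $155,556 × 8/36 = $34,568. Book value $123,088.
Year 2: $155,556 × 7/36 = $30,247. Book value $92,841.
Year 3: $155,556 × 6/36 = $25,926. Book value $66,915.
Year 4: $155,556 × 5/36 = $21,605. Book value $45,310.
Year 5: $155,556 × 4/36 = $17,284. Book value $28,026.

$28,026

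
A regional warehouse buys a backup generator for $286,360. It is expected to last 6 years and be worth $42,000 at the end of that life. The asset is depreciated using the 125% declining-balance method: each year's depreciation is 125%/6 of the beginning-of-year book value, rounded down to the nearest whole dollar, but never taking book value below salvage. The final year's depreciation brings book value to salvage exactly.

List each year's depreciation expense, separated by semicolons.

$59,658; $47,229; $37,390; $29,600; $23,433; $47,050

Depreciable base = $286,360 − $42,000 = $244,360.
Year 1: ⌊$286,360 × 125%/6⌋ = $59,658. Book value $226,702.
Year 2: ⌊$226,702 × 125%/6⌋ = $47,229. Book value $179,473.
Year 3: ⌊$179,473 × 125%/6⌋ = $37,390. Book value $142,083.
Year 4: ⌊$142,083 × 125%/6⌋ = $29,600. Book value $112,483.
Year 5: ⌊$112,483 × 125%/6⌋ = $23,433. Book value $89,050.
Year 6 (final): $89,050 − $42,000 = $47,050. Book value $42,000.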